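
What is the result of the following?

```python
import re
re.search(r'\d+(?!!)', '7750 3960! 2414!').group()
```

'7750'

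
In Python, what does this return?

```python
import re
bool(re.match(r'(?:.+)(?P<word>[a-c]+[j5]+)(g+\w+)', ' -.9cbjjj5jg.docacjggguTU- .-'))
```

True

Pattern: one or more of any character (non-capturing group); then one or more of a character in [a-c], then one or more of one of [j5] (captured as 'word'); then one or more of a literal 'g', then one or more of a word character (captured).
`re.match` won't scan ahead — the pattern has to work from the very first character.
The match spans [0:25] → ' -.9cbjjj5jg.docacjggguTU'.
Captured: group 1 = 'cj', group 2 = 'ggguTU'.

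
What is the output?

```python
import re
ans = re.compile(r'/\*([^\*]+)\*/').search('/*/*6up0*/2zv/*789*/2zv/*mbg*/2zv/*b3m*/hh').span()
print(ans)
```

(2, 10)

`re.search` tries every starting position until one works.
The match spans [2:10] → '/*6up0*/'.
Captured: group 1 = '6up0'.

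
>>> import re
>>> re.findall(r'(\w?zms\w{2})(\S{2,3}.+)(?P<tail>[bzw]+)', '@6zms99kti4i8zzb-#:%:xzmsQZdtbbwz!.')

[('6zms99', 'kti4i8zzb-#:%:xzmsQZdtbbw', 'z')]

Pattern: optionally a word character, then the literal 'zms', then exactly 2 of a word character (captured); then 2 to 3 of a non-whitespace character, then one or more of any character (captured); then one or more of one of [bzw] (captured as 'tail').
Walking the string: at [1:33] match '6zms99kti4i8zzb-#:%:xzmsQZdtbbwz', groups = ('6zms99', 'kti4i8zzb-#:%:xzmsQZdtbbw', 'z').
Multiple groups make `findall` return tuples — one 3-tuple for the one match.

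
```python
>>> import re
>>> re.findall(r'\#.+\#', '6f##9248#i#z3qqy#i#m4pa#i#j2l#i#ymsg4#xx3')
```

Matches: at [2:38] → '##9248#i#z3qqy#i#m4pa#i#j2l#i#ymsg4#'.
No capturing groups, so `findall` returns the 1 full match string.

['##9248#i#z3qqy#i#m4pa#i#j2l#i#ymsg4#']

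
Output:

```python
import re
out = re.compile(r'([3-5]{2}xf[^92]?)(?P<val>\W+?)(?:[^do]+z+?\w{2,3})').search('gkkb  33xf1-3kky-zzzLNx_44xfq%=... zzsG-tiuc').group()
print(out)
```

The match spans [6:39] → '33xf1-3kky-zzzLNx_44xfq%=... zzsG'.

33xf1-3kky-zzzLNx_44xfq%=... zzsG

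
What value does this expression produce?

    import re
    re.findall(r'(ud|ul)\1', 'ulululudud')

After group 1 captures some text, `\1` only succeeds where that same text appears again.
`findall` collects group 1 from each match (2 total).

['ul', 'ud']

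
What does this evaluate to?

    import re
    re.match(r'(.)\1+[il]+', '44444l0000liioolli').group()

'44444l'

`\1` has to match the exact text group 1 already captured.
`re.match` won't scan ahead — the pattern has to work from the very first character.
The match spans [0:6] → '44444l'.
Captured: group 1 = '4'.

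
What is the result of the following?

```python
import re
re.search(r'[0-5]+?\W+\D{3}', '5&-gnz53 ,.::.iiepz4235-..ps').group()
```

'5&-gnz'

The match spans [0:6] → '5&-gnz'.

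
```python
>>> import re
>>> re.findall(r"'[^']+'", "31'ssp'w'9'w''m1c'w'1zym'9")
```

["'ssp'", "'9'", "'m1c'", "'1zym'"]

Matches: at [2:7] → "'ssp'"; at [8:11] → "'9'"; at [13:18] → "'m1c'"; at [19:25] → "'1zym'".
Since nothing is captured, `findall` lists the 4 matched substrings directly.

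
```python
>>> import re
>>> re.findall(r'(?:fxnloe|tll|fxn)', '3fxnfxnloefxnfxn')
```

['fxn', 'fxnloe', 'fxn', 'fxn']

Alternation tries branches left to right and keeps the first one that lets the overall match succeed at that position.
Walking the string: at [1:4] → 'fxn'; at [4:10] → 'fxnloe'; at [10:13] → 'fxn'; at [13:16] → 'fxn'.
No capturing groups, so `findall` returns the 4 full match strings.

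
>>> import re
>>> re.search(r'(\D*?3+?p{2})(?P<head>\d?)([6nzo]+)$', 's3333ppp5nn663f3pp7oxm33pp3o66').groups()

This matches zero or more of a non-digit (lazy), then one or more of the literal '3' (lazy), then exactly 2 of the literal 'p' (captured); then optionally a digit (captured as 'head'); then one or more of one of [6nzo] (captured); then anchored at the end.
`search` walks the string left to right and returns the first match it finds.
The match spans [19:30] → 'oxm33pp3o66'.
Captured: group 1 = 'oxm33pp', group 2 = '3', group 3 = 'o66'.

('oxm33pp', '3', 'o66')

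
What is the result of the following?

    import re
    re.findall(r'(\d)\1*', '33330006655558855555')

['3', '0', '6', '5', '8', '5']

The backreference `\1` re-matches whatever the first group consumed, character for character.
Scanning left to right: at [0:4] match '3333', group 1 = '3'; at [4:7] match '000', group 1 = '0'; at [7:9] match '66', group 1 = '6'; at [9:13] match '5555', group 1 = '5'; at [13:15] match '88', group 1 = '8'; ….
One capturing group, so `findall` returns just the captured substring from each match — 6 in all.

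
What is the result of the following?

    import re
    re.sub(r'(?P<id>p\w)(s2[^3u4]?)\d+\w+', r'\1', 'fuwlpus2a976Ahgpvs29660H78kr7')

'fuwlpu'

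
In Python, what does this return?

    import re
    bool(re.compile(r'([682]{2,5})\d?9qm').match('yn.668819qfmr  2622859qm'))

False

The pattern matches 2 to 5 of one of [682] (captured); then optionally a digit, then the literal '9qm'.
With `match`, the pattern is implicitly anchored at the beginning.
Here the pattern fails at index 0, so the call returns None, and `bool(None)` is False.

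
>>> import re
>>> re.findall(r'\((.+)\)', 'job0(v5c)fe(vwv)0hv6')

Scanning left to right: at [4:16] match '(v5c)fe(vwv)', group 1 = 'v5c)fe(vwv'.
Because there's exactly one group, `findall` drops the full match and keeps group 1 from the one hit.

['v5c)fe(vwv']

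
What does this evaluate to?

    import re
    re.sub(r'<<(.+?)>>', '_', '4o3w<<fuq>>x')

Matches: at [4:11] → '<<fuq>>'.
Each match is replaced by '_'.

'4o3w_x'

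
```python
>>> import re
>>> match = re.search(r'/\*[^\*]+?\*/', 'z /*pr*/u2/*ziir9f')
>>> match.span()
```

(2, 8)

The match spans [2:8] → '/*pr*/'.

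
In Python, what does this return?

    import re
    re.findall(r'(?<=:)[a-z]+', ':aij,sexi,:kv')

['aij', 'kv']

Because the assertion is zero-width, the text it checks is not consumed and won't appear in the result.
Scanning left to right: at [1:4] → 'aij'; at [11:13] → 'kv'.
With no groups in the pattern, `findall` gives back each whole match — 2 here.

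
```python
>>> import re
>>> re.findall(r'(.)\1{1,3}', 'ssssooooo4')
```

['s', 'o']

A backreference is literal: `\1` must see the identical characters the first group matched.
Scanning left to right: at [0:4] match 'ssss', group 1 = 's'; at [4:8] match 'oooo', group 1 = 'o'.
`findall` collects group 1 from each match (2 total).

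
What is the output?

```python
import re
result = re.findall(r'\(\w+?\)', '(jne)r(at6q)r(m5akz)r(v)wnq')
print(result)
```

['(jne)', '(at6q)', '(m5akz)', '(v)']

Since nothing is captured, `findall` lists the 4 matched substrings directly.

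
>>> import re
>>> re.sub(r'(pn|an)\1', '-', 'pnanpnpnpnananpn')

A backreference is literal: `\1` must see the identical characters the first group matched.
Matches: at [4:8] → 'pnpn'; at [10:14] → 'anan'.
Each match is replaced by '-'.

'pnan-pn-pn'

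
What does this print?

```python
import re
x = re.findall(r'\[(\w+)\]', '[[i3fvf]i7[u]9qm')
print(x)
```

['i3fvf', 'u']

Because there's exactly one group, `findall` drops the full match and keeps group 1 from each hit.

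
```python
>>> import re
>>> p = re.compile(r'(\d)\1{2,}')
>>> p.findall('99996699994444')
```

The backreference `\1` re-matches whatever the first group consumed, character for character.
Matches: at [0:4] match '9999', group 1 = '9'; at [6:10] match '9999', group 1 = '9'; at [10:14] match '4444', group 1 = '4'.
With a single group, `findall` returns only what that group captured — 3 items.

['9', '9', '4']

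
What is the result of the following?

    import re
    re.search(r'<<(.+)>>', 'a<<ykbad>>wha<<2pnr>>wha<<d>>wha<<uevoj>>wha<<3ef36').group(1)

`search` walks the string left to right and returns the first match it finds.
The match spans [1:41] → '<<ykbad>>wha<<2pnr>>wha<<d>>wha<<uevoj>>'.
Captured: group 1 = 'ykbad>>wha<<2pnr>>wha<<d>>wha<<uevoj'.

'ykbad>>wha<<2pnr>>wha<<d>>wha<<uevoj'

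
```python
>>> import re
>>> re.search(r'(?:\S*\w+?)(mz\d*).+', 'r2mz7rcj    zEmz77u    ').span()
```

(0, 23)

The match spans [0:23] → 'r2mz7rcj    zEmz77u    '.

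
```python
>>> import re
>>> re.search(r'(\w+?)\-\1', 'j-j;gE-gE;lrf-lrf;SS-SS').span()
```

(0, 3)

`\1` has to match the exact text group 1 already captured.
`re.search` tries every starting position until one works.
The match spans [0:3] → 'j-j'.
Captured: group 1 = 'j'.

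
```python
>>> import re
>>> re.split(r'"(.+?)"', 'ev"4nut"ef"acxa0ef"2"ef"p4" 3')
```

['ev', '4nut', 'ef', 'acxa0ef', '2', 'ef', 'p4" 3']

A non-greedy quantifier consumes as few characters as it can — just enough that the remainder of the pattern still matches from where it stops; whatever follows it matches normally.
Matches to split on: at [2:8] → '"4nut"'; at [10:19] → '"acxa0ef"'; at [20:24] → '"ef"'.
`re.split` interleaves the captured-group text with the surrounding fragments.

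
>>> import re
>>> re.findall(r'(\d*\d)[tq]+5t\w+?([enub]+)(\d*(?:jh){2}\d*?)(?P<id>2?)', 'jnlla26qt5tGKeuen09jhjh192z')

This matches zero or more of a digit, then a digit (captured); then one or more of one of [tq], then the literal '5t', then one or more of a word character (lazy); then one or more of one of [enub] (captured); then zero or more of a digit, then the literal 'jh' repeated 2 times, then zero or more of a digit (lazy) (captured); then optionally a literal '2' (captured as 'id').
Lazy quantifiers expand one character at a time until the remainder of the pattern can match.
Scanning left to right: at [5:23] match '26qt5tGKeuen09jhjh', groups = ('26', 'euen', '09jhjh', '').
`findall` packs the 4 group values into a tuple for every match.

[('26', 'euen', '09jhjh', '')]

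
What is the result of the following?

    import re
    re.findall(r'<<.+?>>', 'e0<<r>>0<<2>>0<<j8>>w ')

Lazy quantifiers expand one character at a time until the remainder of the pattern can match.
Matches: at [2:7] → '<<r>>'; at [8:13] → '<<2>>'; at [14:20] → '<<j8>>'.
Since nothing is captured, `findall` lists the 3 matched substrings directly.

['<<r>>', '<<2>>', '<<j8>>']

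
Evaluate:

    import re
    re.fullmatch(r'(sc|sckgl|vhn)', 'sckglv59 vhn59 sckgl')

None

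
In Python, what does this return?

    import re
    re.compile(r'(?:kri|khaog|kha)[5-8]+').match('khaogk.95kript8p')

None

`re.match` won't scan ahead — the pattern has to work from the very first character.
Here position 0 doesn't satisfy it, so the call returns None.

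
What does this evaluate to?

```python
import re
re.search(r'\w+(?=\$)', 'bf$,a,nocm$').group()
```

'bf'

Lookahead/lookbehind check context without consuming it, so the matched span excludes the asserted characters.
`re.search` tries every starting position until one works.
The match spans [0:2] → 'bf'.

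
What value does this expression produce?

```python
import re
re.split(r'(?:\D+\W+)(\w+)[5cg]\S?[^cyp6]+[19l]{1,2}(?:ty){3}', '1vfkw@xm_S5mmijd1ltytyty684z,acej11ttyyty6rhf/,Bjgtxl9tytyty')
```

['1', 'xm_S', '684z,acej11ttyyty6', 'Bj', '']

This matches one or more of a non-digit, then one or more of a non-word character (non-capturing group); then one or more of a word character (captured); then one of [5cg], then optionally a non-whitespace character; then one or more of any character except [cyp6]; then 1 to 2 of one of [19l], then the literal 'ty' repeated 3 times.
With a capturing group present, the delimiter's captured portion is kept in the result list.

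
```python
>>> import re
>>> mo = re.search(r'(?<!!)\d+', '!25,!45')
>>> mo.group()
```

'5'

The negative lookaround is zero-width — it rules out positions where the adjacent text would match, without consuming anything.
`re.search` tries every starting position until one works.
The match spans [2:3] → '5'.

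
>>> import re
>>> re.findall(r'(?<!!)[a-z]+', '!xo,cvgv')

The negative lookahead/lookbehind blocks any match where the forbidden context is present.
Matches: at [2:3] → 'o'; at [4:8] → 'cvgv'.
No capturing groups, so `findall` returns the 2 full match strings.

['o', 'cvgv']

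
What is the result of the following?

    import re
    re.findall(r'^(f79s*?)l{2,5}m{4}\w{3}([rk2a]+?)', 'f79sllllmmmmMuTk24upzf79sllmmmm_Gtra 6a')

This matches anchored at the start of the string; then the literal 'f79', then zero or more of the literal 's' (lazy) (captured); then 2 to 5 of the literal 'l', then exactly 4 of a literal 'm', then exactly 3 of a word character; then one or more of one of [rk2a] (lazy) (captured).
`findall` packs the 2 group values into a tuple for every match.

[('f79s', 'k')]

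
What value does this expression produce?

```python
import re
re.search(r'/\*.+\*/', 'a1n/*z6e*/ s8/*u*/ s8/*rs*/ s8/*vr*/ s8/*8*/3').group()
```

'/*z6e*/ s8/*u*/ s8/*rs*/ s8/*vr*/ s8/*8*/'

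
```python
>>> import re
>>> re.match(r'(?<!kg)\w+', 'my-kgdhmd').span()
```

The negative lookaround is zero-width — it rules out positions where the adjacent text would match, without consuming anything.
With `match`, the pattern is implicitly anchored at the beginning.
The match spans [0:2] → 'my'.

(0, 2)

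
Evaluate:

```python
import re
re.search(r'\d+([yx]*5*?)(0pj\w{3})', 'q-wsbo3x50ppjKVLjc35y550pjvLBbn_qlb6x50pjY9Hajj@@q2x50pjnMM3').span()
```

(18, 29)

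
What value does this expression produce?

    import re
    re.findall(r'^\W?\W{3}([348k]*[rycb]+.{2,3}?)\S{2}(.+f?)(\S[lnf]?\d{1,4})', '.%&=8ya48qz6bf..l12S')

[('8ya4', 'z6bf..l', '12')]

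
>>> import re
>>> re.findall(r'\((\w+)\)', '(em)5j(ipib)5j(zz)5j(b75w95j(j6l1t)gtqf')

Walking the string: at [0:4] match '(em)', group 1 = 'em'; at [6:12] match '(ipib)', group 1 = 'ipib'; at [14:18] match '(zz)', group 1 = 'zz'; at [28:35] match '(j6l1t)', group 1 = 'j6l1t'.
`findall` collects group 1 from each match (4 total).

['em', 'ipib', 'zz', 'j6l1t']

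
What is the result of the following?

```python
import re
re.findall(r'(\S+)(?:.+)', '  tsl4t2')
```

With a single group, `findall` returns only what that group captured — 1 item.

['tsl4t']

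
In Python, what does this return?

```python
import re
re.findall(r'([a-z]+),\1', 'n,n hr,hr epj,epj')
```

['n', 'hr', 'epj']

After group 1 captures some text, `\1` only succeeds where that same text appears again.
Scanning left to right: at [0:3] match 'n,n', group 1 = 'n'; at [4:9] match 'hr,hr', group 1 = 'hr'; at [10:17] match 'epj,epj', group 1 = 'epj'.
With a single group, `findall` returns only what that group captured — 3 items.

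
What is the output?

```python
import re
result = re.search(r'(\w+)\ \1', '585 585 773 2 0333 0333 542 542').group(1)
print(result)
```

585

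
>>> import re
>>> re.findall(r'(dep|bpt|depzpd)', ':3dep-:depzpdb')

The regex engine tests alternatives in the order written; an earlier branch that matches wins even if a later one would match more.
Matches: at [2:5] match 'dep', group 1 = 'dep'; at [7:10] match 'dep', group 1 = 'dep'.
One capturing group, so `findall` returns just the captured substring from each match — 2 in all.

['dep', 'dep']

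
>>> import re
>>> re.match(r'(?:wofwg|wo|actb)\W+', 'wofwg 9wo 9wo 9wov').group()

'wofwg '

`match` is anchored at position 0; if the pattern doesn't fit there, it returns None.
The match spans [0:6] → 'wofwg '.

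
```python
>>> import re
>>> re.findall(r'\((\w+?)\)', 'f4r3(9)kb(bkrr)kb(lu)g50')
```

['9', 'bkrr', 'lu']

Scanning left to right: at [4:7] match '(9)', group 1 = '9'; at [9:15] match '(bkrr)', group 1 = 'bkrr'; at [17:21] match '(lu)', group 1 = 'lu'.
One capturing group, so `findall` returns just the captured substring from each match — 3 in all.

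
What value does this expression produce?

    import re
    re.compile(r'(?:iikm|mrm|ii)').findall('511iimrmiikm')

`|` is ordered: at each position the engine commits to the first alternative that works.
Since nothing is captured, `findall` lists the 3 matched substrings directly.

['ii', 'mrm', 'iikm']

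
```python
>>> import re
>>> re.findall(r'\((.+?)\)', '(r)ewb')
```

['r']

`findall` collects group 1 from the one match (1 total).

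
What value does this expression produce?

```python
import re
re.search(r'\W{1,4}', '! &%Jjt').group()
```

'! &%'

This matches 1 to 4 of a non-word character.
`re.search` scans for the first position where the pattern succeeds.
The match spans [0:4] → '! &%'.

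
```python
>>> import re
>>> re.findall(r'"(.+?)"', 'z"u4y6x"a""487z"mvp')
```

['u4y6x', '"487z']

Matches: at [1:8] match '"u4y6x"', group 1 = 'u4y6x'; at [9:16] match '""487z"', group 1 = '"487z'.
Because there's exactly one group, `findall` drops the full match and keeps group 1 from each hit.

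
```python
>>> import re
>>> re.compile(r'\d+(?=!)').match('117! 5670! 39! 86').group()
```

Lookahead/lookbehind check context without consuming it, so the matched span excludes the asserted characters.
`re.match` only tries the pattern at the start of the string.
The match spans [0:3] → '117'.

'117'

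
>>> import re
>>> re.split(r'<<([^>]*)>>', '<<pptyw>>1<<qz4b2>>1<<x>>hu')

['', 'pptyw', '1', 'qz4b2', '1', 'x', 'hu']

Matches to split on: at [0:9] → '<<pptyw>>'; at [10:19] → '<<qz4b2>>'; at [20:25] → '<<x>>'.
The group in the pattern means `split` returns the separators' captures alongside the pieces.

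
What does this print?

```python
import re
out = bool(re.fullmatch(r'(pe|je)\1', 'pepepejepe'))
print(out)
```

False

`re.fullmatch` is like wrapping the pattern in `^…$` (in single-line mode).
Here the pattern can't cover the whole string, so the call returns None, and `bool(None)` is False.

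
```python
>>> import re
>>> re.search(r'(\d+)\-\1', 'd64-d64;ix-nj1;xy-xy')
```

`\1` is not a pattern — it's the concrete string captured by group 1, re-applied verbatim.
`re.search` scans for the first position where the pattern succeeds.
Here no position works, so the call returns None.

None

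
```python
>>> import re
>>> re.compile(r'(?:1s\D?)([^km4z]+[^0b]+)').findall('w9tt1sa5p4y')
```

Pattern: the literal '1s', then optionally a non-digit (non-capturing group); then one or more of any character except [km4z], then one or more of any character except [0b] (captured).
Walking the string: at [4:11] match '1sa5p4y', group 1 = '5p4y'.
With a single group, `findall` returns only what that group captured — 1 item.

['5p4y']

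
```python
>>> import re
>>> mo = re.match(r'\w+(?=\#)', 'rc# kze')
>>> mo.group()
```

The positive lookaround only admits positions where the adjacent text matches; those characters stay outside the span.
`re.match` only tries the pattern at the start of the string.
The match spans [0:2] → 'rc'.

'rc'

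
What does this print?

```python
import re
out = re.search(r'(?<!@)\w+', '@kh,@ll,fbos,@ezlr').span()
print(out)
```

`(?!…)`/`(?<!…)` only lets a position through if the neighbouring text does NOT match; no characters are consumed.
Unlike `match`, `search` isn't anchored — it looks for the pattern anywhere in the string.
The match spans [2:3] → 'h'.

(2, 3)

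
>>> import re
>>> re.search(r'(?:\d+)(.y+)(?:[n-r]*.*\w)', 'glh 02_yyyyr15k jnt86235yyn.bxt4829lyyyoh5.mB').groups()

('_yyyy',)

This matches one or more of a digit (non-capturing group); then any character, then one or more of the literal 'y' (captured); then zero or more of a character in [n-r], then zero or more of any character, then a word character (non-capturing group).
`re.search` scans for the first position where the pattern succeeds.
The match spans [4:45] → '02_yyyyr15k jnt86235yyn.bxt4829lyyyoh5.mB'.
Captured: group 1 = '_yyyy'.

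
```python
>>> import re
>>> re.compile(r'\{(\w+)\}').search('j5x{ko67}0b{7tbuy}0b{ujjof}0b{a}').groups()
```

('ko67',)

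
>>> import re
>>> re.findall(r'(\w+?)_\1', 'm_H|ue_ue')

After group 1 captures some text, `\1` only succeeds where that same text appears again.
Scanning left to right: at [4:9] match 'ue_ue', group 1 = 'ue'.
Because there's exactly one group, `findall` drops the full match and keeps group 1 from the one hit.

['ue']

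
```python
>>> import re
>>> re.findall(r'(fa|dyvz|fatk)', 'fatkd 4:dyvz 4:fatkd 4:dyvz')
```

The regex engine tests alternatives in the order written; an earlier branch that matches wins even if a later one would match more.
Walking the string: at [0:2] match 'fa', group 1 = 'fa'; at [8:12] match 'dyvz', group 1 = 'dyvz'; at [15:17] match 'fa', group 1 = 'fa'; at [23:27] match 'dyvz', group 1 = 'dyvz'.
With a single group, `findall` returns only what that group captured — 4 items.

['fa', 'dyvz', 'fa', 'dyvz']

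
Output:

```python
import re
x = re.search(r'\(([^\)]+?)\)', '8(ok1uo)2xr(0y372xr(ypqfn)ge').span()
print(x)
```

(1, 8)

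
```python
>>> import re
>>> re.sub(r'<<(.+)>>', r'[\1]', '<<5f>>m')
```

'[5f]m'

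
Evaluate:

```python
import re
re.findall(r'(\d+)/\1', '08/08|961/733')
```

`\1` has to match the exact text group 1 already captured.
Walking the string: at [0:5] match '08/08', group 1 = '08'.
With a single group, `findall` returns only what that group captured — 1 item.

['08']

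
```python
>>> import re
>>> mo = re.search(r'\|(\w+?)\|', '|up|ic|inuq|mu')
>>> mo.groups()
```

The match spans [0:4] → '|up|'.
Captured: group 1 = 'up'.

('up',)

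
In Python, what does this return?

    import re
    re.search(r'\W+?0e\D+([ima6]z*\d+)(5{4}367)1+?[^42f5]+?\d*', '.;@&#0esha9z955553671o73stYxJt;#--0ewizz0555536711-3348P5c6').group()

';#--0ewizz0555536711'

Pattern: one or more of a non-word character (lazy), then the literal '0e', then one or more of a non-digit; then one of [ima6], then zero or more of the literal 'z', then one or more of a digit (captured); then exactly 4 of a literal '5', then the literal '367' (captured); then one or more of a literal '1' (lazy); then one or more of any character except [42f5] (lazy), then zero or more of a digit.
A non-greedy quantifier consumes as few characters as it can — just enough that the remainder of the pattern still matches from where it stops; whatever follows it matches normally.
`search` walks the string left to right and returns the first match it finds.
The match spans [30:50] → ';#--0ewizz0555536711'.
Captured: group 1 = 'izz0', group 2 = '5555367'.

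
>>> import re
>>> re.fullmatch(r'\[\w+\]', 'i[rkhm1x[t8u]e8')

None

`re.fullmatch` is like wrapping the pattern in `^…$` (in single-line mode).
Here there's no way to consume every character, so the call returns None.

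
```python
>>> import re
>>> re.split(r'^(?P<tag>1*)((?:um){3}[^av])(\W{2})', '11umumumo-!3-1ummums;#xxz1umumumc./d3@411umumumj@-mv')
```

Because the pattern has a capturing group, `split` also inserts each captured text between the pieces.

['', '11', 'umumumo', '-!', '3-1ummums;#xxz1umumumc./d3@411umumumj@-mv']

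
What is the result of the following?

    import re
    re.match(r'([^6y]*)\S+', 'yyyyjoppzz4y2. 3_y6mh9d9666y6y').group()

'yyyyjoppzz4y2.'

With `match`, the pattern is implicitly anchored at the beginning.
The match spans [0:14] → 'yyyyjoppzz4y2.'.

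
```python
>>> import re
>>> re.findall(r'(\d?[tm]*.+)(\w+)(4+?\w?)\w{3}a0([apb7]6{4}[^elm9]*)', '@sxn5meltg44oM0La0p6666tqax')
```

This matches optionally a digit, then zero or more of one of [tm], then one or more of any character (captured); then one or more of a word character (captured); then one or more of the literal '4' (lazy), then optionally a word character (captured); then exactly 3 of a word character, then the literal 'a0'; then one of [apb7], then exactly 4 of the literal '6', then zero or more of any character except [elm9] (captured).
Scanning left to right: at [0:27] match '@sxn5meltg44oM0La0p6666tqax', groups = ('@sxn5meltg', '4', '4o', 'p6666tqax').
4 groups means the one result is a tuple of 4 captured strings — 1 here.

[('@sxn5meltg', '4', '4o', 'p6666tqax')]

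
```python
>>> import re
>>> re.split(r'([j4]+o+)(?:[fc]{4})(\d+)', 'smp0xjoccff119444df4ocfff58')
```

['smp0x', 'jo', '119444', 'df', '4o', '58', '']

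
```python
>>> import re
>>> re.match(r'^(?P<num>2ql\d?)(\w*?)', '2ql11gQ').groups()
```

('2ql1', '')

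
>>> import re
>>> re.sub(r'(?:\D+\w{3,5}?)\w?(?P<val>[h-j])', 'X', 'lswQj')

'X'

The pattern matches one or more of a non-digit, then 3 to 5 of a word character (lazy) (non-capturing group); then optionally a word character; then a character in [h-j] (captured as 'val').
Matches: at [0:5] → 'lswQj'.
Every occurrence is swapped for 'X'.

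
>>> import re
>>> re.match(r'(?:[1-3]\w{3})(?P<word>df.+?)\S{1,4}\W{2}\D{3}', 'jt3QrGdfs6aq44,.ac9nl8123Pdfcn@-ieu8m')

None

Pattern: a character in [1-3], then exactly 3 of a word character (non-capturing group); then the literal 'df', then one or more of any character (lazy) (captured as 'word'); then 1 to 4 of a non-whitespace character, then exactly 2 of a non-word character, then exactly 3 of a non-digit.
`re.match` won't scan ahead — the pattern has to work from the very first character.
Here position 0 doesn't satisfy it, so the call returns None.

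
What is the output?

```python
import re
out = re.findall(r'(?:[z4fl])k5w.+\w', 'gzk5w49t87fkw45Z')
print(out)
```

['zk5w49t87fkw45Z']

This matches one of [z4fl] (non-capturing group); then the literal 'k5w', then one or more of any character, then a word character.
Walking the string: at [1:16] → 'zk5w49t87fkw45Z'.
No capturing groups, so `findall` returns the 1 full match string.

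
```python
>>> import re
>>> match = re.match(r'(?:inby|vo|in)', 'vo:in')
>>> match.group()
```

`re.match` only tries the pattern at the start of the string.
The match spans [0:2] → 'vo'.

'vo'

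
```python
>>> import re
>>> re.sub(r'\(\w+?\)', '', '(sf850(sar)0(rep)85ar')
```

'(sf850085ar'

Every occurrence is swapped for ''.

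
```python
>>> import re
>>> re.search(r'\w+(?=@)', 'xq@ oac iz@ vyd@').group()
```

'xq'

The positive lookaround only admits positions where the adjacent text matches; those characters stay outside the span.
The match spans [0:2] → 'xq'.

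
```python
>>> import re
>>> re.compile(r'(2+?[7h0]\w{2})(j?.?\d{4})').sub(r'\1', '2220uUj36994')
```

'2220uU'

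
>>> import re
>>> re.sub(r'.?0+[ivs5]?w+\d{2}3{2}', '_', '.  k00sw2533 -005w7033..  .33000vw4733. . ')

'.  _ _..  .3_. . '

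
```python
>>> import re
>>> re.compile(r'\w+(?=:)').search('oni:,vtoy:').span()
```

The positive lookaround only admits positions where the adjacent text matches; those characters stay outside the span.
Unlike `match`, `search` isn't anchored — it looks for the pattern anywhere in the string.
The match spans [0:3] → 'oni'.

(0, 3)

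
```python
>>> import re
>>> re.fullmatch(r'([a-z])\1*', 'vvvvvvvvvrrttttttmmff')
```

A backreference is literal: `\1` must see the identical characters the first group matched.
`fullmatch` succeeds only if the pattern covers the string from start to end.
Here the pattern can't cover the whole string, so the call returns None.

None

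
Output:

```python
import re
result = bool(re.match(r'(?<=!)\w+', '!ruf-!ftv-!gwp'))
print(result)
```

False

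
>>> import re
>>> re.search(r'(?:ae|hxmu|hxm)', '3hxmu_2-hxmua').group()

Alternation tries branches left to right and keeps the first one that lets the overall match succeed at that position.
`search` walks the string left to right and returns the first match it finds.
The match spans [1:5] → 'hxmu'.

'hxmu'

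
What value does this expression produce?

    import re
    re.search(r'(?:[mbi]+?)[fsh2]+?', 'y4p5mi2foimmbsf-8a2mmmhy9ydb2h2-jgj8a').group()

'mi2'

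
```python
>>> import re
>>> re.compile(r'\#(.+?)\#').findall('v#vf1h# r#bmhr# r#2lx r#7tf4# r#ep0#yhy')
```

A non-greedy quantifier consumes as few characters as it can — just enough that the remainder of the pattern still matches from where it stops; whatever follows it matches normally.
Scanning left to right: at [1:7] match '#vf1h#', group 1 = 'vf1h'; at [9:15] match '#bmhr#', group 1 = 'bmhr'; at [17:24] match '#2lx r#', group 1 = '2lx r'; at [28:32] match '# r#', group 1 = ' r'.
One capturing group, so `findall` returns just the captured substring from each match — 4 in all.

['vf1h', 'bmhr', '2lx r', ' r']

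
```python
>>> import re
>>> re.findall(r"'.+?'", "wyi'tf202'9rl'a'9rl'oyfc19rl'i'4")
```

A non-greedy quantifier consumes as few characters as it can — just enough that the remainder of the pattern still matches from where it stops; whatever follows it matches normally.
`findall` yields the raw match text (3 of them) because the pattern has no groups.

["'tf202'", "'a'", "'oyfc19rl'"]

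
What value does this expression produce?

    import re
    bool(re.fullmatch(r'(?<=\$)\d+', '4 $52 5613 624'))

For `fullmatch`, every character of the input must be accounted for by the pattern.
Here the pattern can't cover the whole string, so the call returns None, and `bool(None)` is False.

False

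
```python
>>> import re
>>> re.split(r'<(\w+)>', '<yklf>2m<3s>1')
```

With a capturing group present, the delimiter's captured portion is kept in the result list.

['', 'yklf', '2m', '3s', '1']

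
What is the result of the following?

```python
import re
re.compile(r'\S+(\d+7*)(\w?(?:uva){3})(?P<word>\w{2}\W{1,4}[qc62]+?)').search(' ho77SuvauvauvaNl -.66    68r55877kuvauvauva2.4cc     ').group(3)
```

'Nl -.6'

The match spans [1:21] → 'ho77SuvauvauvaNl -.6'.
Captured: group 1 = '7', group 2 = 'Suvauvauva', group 3 = 'Nl -.6'.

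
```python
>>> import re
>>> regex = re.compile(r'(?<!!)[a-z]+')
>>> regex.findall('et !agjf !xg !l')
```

['et', 'gjf', 'g']

Because the assertion is negative and zero-width, positions next to the forbidden text are skipped.
Matches: at [0:2] → 'et'; at [5:8] → 'gjf'; at [11:12] → 'g'.
With no groups in the pattern, `findall` gives back each whole match — 3 here.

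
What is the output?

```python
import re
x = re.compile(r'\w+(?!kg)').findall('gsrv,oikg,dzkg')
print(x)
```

Because the assertion is negative and zero-width, positions next to the forbidden text are skipped.
Scanning left to right: at [0:4] → 'gsrv'; at [5:9] → 'oikg'; at [10:14] → 'dzkg'.
`findall` yields the raw match text (3 of them) because the pattern has no groups.

['gsrv', 'oikg', 'dzkg']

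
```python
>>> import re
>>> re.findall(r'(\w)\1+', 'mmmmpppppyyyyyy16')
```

['m', 'p', 'y']

`\1` has to match the exact text group 1 already captured.
With a single group, `findall` returns only what that group captured — 3 items.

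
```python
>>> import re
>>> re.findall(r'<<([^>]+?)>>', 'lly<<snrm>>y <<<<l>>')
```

['snrm', '<<l']

With a single group, `findall` returns only what that group captured — 2 items.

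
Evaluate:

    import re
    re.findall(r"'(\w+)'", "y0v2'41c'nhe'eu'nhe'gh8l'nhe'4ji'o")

Scanning left to right: at [4:9] match "'41c'", group 1 = '41c'; at [12:16] match "'eu'", group 1 = 'eu'; at [19:25] match "'gh8l'", group 1 = 'gh8l'; at [28:33] match "'4ji'", group 1 = '4ji'.
One capturing group, so `findall` returns just the captured substring from each match — 4 in all.

['41c', 'eu', 'gh8l', '4ji']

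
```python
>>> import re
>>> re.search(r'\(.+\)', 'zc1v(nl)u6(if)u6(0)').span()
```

(4, 19)

`re.search` tries every starting position until one works.
The match spans [4:19] → '(nl)u6(if)u6(0)'.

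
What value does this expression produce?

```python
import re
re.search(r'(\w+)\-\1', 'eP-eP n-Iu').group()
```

'eP-eP'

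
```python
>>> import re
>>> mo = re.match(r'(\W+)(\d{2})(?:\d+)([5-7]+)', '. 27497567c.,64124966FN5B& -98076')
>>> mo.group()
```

`re.match` won't scan ahead — the pattern has to work from the very first character.
The match spans [0:10] → '. 27497567'.

'. 27497567'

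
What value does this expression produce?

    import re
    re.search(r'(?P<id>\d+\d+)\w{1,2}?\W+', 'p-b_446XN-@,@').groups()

('446',)

The pattern matches one or more of a digit, then one or more of a digit (captured as 'id'); then 1 to 2 of a word character (lazy), then one or more of a non-word character.
`re.search` scans for the first position where the pattern succeeds.
The match spans [4:13] → '446XN-@,@'.
Captured: group 1 = '446'.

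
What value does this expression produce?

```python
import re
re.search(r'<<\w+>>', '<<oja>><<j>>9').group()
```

The match spans [0:7] → '<<oja>>'.

'<<oja>>'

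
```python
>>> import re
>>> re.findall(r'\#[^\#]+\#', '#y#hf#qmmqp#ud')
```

['#y#', '#qmmqp#']

`findall` yields the raw match text (2 of them) because the pattern has no groups.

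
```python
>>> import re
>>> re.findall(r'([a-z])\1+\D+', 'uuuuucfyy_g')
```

`\1` has to match the exact text group 1 already captured.
Matches: at [0:11] match 'uuuuucfyy_g', group 1 = 'u'.
With a single group, `findall` returns only what that group captured — 1 item.

['u']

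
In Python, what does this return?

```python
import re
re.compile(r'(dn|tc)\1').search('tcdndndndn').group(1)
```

'dn'

The match spans [2:6] → 'dndn'.
Captured: group 1 = 'dn'.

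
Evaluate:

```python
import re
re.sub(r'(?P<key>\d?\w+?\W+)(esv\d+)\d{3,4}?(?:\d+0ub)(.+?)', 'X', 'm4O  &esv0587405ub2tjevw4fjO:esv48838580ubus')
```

The `?` after the quantifier makes it lazy — it takes as little as possible before letting the rest of the pattern try.
`sub` substitutes 'X' at each match site.

'm4O  &Xs'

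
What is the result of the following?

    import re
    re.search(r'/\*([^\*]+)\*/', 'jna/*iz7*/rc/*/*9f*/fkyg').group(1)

The match spans [3:10] → '/*iz7*/'.
Captured: group 1 = 'iz7'.

'iz7'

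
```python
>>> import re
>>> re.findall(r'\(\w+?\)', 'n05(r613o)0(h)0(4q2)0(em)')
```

Walking the string: at [3:10] → '(r613o)'; at [11:14] → '(h)'; at [15:20] → '(4q2)'; at [21:25] → '(em)'.
Since nothing is captured, `findall` lists the 4 matched substrings directly.

['(r613o)', '(h)', '(4q2)', '(em)']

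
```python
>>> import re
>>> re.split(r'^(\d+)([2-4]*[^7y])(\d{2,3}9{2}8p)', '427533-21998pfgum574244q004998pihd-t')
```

This matches anchored at the start of the string; then one or more of a digit (captured); then zero or more of a character in [2-4], then any character except [7y] (captured); then 2 to 3 of a digit, then exactly 2 of a literal '9', then the literal '8p' (captured).
Matches to split on: at [0:13] → '427533-21998p'.
Because the pattern has a capturing group, `split` also inserts each captured text between the pieces.

['', '427533', '-', '21998p', 'fgum574244q004998pihd-t']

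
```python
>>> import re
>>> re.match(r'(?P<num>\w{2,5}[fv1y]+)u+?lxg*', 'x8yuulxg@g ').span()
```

(0, 8)

This matches 2 to 5 of a word character, then one or more of one of [fv1y] (captured as 'num'); then one or more of a literal 'u' (lazy); then the literal 'lx', then zero or more of a literal 'g'.
`re.match` only tries the pattern at the start of the string.
The match spans [0:8] → 'x8yuulxg'.
Captured: group 1 = 'x8y'.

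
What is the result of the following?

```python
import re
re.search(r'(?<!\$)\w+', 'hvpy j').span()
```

(0, 4)

The negative lookahead/lookbehind blocks any match where the forbidden context is present.
The match spans [0:4] → 'hvpy'.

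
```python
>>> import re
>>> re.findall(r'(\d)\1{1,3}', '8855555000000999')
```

`\1` is not a pattern — it's the concrete string captured by group 1, re-applied verbatim.
`findall` collects group 1 from each match (5 total).

['8', '5', '0', '0', '9']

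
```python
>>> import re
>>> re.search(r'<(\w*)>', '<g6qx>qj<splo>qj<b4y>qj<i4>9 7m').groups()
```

`re.search` scans for the first position where the pattern succeeds.
The match spans [0:6] → '<g6qx>'.
Captured: group 1 = 'g6qx'.

('g6qx',)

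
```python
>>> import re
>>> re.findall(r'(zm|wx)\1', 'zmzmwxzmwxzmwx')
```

`\1` has to match the exact text group 1 already captured.
One capturing group, so `findall` returns just the captured substring from the one match — 1 in all.

['zm']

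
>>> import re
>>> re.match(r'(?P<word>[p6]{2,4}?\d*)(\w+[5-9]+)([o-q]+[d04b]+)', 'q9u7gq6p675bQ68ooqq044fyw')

None

`match` is anchored at position 0; if the pattern doesn't fit there, it returns None.
Here the string doesn't start with a match, so the call returns None.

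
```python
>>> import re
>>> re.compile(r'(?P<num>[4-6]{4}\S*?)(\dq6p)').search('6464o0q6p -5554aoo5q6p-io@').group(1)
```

'6464o'

Pattern: exactly 4 of a character in [4-6], then zero or more of a non-whitespace character (lazy) (captured as 'num'); then a digit, then the literal 'q6p' (captured).
`re.search` scans for the first position where the pattern succeeds.
The match spans [0:9] → '6464o0q6p'.
Captured: group 1 = '6464o', group 2 = '0q6p'.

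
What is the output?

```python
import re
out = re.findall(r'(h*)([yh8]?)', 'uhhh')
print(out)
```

[('', ''), ('hhh', ''), ('', '')]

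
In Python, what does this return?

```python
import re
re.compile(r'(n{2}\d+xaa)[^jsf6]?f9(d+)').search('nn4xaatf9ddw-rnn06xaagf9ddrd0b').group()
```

'nn4xaatf9dd'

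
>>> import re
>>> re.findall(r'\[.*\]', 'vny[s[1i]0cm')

`findall` yields the raw match text (1 of them) because the pattern has no groups.

['[s[1i]']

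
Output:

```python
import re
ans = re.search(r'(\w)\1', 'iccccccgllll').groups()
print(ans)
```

('c',)

A backreference is literal: `\1` must see the identical characters the first group matched.
Unlike `match`, `search` isn't anchored — it looks for the pattern anywhere in the string.
The match spans [1:3] → 'cc'.
Captured: group 1 = 'c'.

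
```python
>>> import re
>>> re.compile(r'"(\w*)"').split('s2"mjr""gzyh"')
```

['s2', 'mjr', '', 'gzyh', '']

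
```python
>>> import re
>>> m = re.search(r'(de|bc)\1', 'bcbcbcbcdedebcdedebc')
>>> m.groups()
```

('bc',)

The match spans [0:4] → 'bcbc'.
Captured: group 1 = 'bc'.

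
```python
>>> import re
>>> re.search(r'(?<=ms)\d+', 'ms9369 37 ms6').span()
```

The lookaround is zero-width — it requires the adjacent text to match without consuming it, so the asserted text isn't part of the match.
`re.search` tries every starting position until one works.
The match spans [2:6] → '9369'.

(2, 6)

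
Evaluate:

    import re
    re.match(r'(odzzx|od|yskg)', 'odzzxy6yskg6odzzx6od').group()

Branches in `(...|...)` are attempted left-to-right; the first branch that allows the whole pattern to succeed is taken.
`re.match` only tries the pattern at the start of the string.
The match spans [0:5] → 'odzzx'.
Captured: group 1 = 'odzzx'.

'odzzx'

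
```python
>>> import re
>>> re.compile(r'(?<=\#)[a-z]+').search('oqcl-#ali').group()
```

The lookaround is zero-width — it requires the adjacent text to match without consuming it, so the asserted text isn't part of the match.
The match spans [6:9] → 'ali'.

'ali'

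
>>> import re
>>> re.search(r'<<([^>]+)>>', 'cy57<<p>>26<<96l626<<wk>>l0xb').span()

(4, 9)

Unlike `match`, `search` isn't anchored — it looks for the pattern anywhere in the string.
The match spans [4:9] → '<<p>>'.
Captured: group 1 = 'p'.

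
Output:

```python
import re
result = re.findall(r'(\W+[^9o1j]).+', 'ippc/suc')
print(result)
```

['/s']

The pattern matches one or more of a non-word character, then any character except [9o1j] (captured); then one or more of any character.
Matches: at [4:8] match '/suc', group 1 = '/s'.
With a single group, `findall` returns only what that group captured — 1 item.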